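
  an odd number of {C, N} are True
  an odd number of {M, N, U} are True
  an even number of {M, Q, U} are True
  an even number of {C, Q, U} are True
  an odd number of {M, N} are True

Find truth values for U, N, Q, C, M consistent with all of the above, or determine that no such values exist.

U=F, N=F, Q=T, C=T, M=T

{C, N}: 1 true → odd ✓
{M, N, U}: 1 true → odd ✓
{M, Q, U}: 2 true → even ✓
{C, Q, U}: 2 true → even ✓
{M, N}: 1 true → odd ✓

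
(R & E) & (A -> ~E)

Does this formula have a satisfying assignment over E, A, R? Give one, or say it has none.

E=T; A=F; R=T

  R & E = True
  A -> ~E = True
    ~E = False
Both conjuncts True, so the formula holds.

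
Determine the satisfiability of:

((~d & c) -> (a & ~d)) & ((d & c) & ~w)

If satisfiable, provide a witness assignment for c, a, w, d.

c=T, a=F, w=F, d=T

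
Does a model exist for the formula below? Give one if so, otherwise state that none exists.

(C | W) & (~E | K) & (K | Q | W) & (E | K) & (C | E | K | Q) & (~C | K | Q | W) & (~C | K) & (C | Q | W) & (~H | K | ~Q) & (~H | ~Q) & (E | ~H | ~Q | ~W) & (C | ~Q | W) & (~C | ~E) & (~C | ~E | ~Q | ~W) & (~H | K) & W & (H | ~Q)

K: True, H: False, C: True, E: False, W: True, Q: False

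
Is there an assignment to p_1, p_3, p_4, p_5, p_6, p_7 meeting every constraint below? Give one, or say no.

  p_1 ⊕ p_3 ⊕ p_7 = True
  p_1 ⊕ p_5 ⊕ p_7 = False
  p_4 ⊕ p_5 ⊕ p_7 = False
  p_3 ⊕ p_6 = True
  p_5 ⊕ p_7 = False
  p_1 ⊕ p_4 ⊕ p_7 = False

p_1 = False; p_3 = True; p_4 = False; p_5 = False; p_6 = False; p_7 = False

p_1 ⊕ p_3 ⊕ p_7 = F ⊕ T ⊕ F = True ✓
p_1 ⊕ p_5 ⊕ p_7 = F ⊕ F ⊕ F = False ✓
p_4 ⊕ p_5 ⊕ p_7 = F ⊕ F ⊕ F = False ✓
p_3 ⊕ p_6 = T ⊕ F = True ✓
p_5 ⊕ p_7 = F ⊕ F = False ✓
p_1 ⊕ p_4 ⊕ p_7 = F ⊕ F ⊕ F = False ✓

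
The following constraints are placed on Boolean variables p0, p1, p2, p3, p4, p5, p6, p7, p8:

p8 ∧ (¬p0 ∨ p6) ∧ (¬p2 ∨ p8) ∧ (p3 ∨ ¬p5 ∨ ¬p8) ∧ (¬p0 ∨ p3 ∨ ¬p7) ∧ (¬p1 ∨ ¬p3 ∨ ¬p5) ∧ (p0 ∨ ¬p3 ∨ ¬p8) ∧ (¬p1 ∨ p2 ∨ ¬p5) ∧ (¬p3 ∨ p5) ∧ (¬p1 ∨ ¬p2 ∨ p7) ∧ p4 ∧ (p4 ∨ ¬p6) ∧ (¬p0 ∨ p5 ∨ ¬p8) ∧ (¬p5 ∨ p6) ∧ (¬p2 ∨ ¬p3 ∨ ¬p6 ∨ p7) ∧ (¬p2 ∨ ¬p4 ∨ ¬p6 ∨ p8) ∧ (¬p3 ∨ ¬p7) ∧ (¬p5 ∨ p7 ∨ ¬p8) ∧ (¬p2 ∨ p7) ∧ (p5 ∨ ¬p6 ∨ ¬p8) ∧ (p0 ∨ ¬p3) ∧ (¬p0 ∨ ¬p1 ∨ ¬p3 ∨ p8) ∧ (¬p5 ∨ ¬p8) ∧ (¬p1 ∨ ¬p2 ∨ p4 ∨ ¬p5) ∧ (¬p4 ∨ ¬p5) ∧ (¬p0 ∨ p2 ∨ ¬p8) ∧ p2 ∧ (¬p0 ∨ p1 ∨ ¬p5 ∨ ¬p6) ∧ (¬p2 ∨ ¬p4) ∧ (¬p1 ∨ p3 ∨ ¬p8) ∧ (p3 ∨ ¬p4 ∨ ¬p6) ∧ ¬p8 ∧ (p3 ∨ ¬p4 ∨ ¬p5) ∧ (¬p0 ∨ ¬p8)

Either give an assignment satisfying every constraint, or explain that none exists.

Case p8 = True:
  Clause (¬p8) is falsified — contradiction.
Case p8 = False:
  Clause (p8) is falsified — contradiction.
Both cases fail, so the formula is unsatisfiable.

Unsatisfiable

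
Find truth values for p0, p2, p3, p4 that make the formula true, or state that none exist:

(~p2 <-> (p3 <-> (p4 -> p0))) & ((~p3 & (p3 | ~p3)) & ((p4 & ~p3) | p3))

p0 = True, p2 = True, p3 = False, p4 = True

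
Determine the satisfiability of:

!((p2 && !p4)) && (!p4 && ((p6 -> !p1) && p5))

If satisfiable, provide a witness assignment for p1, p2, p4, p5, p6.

p1 = False; p2 = False; p4 = False; p5 = True; p6 = True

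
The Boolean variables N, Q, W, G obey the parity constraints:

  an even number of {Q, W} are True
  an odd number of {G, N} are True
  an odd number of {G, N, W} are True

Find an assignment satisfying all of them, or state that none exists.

N: False, Q: False, W: False, G: True

{Q, W}: 0 true → even ✓
{G, N}: 1 true → odd ✓
{G, N, W}: 1 true → odd ✓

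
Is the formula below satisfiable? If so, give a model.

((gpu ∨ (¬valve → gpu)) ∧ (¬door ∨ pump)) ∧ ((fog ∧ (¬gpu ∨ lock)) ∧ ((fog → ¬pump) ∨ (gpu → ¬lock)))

valve: True, pump: False, fog: True, door: False, gpu: True, lock: True

  (gpu ∨ (¬valve → gpu)) ∧ (¬door ∨ pump) = True
    gpu ∨ (¬valve → gpu) = True
      ¬valve → gpu = True
        ¬valve = False
    ¬door ∨ pump = True
      ¬door = True
  (fog ∧ (¬gpu ∨ lock)) ∧ ((fog → ¬pump) ∨ (gpu → ¬lock)) = True
    fog ∧ (¬gpu ∨ lock) = True
      ¬gpu ∨ lock = True
        ¬gpu = False
    (fog → ¬pump) ∨ (gpu → ¬lock) = True
      fog → ¬pump = True
        ¬pump = True
      gpu → ¬lock = False
        ¬lock = False
Both conjuncts True, so the formula holds.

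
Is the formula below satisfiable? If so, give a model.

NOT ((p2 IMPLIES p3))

p2 = True, p3 = False

  NOT ((p2 IMPLIES p3)) = True
    p2 IMPLIES p3 = False
The formula evaluates to True.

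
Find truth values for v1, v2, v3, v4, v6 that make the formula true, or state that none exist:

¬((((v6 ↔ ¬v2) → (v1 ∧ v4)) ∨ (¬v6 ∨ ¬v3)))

v1=F, v2=F, v3=T, v4=F, v6=T

  ¬((((v6 ↔ ¬v2) → (v1 ∧ v4)) ∨ (¬v6 ∨ ¬v3))) = True
    ((v6 ↔ ¬v2) → (v1 ∧ v4)) ∨ (¬v6 ∨ ¬v3) = False
      (v6 ↔ ¬v2) → (v1 ∧ v4) = False
        v6 ↔ ¬v2 = True
          ¬v2 = True
        v1 ∧ v4 = False
      ¬v6 ∨ ¬v3 = False
        ¬v6 = False
        ¬v3 = False
The formula evaluates to True.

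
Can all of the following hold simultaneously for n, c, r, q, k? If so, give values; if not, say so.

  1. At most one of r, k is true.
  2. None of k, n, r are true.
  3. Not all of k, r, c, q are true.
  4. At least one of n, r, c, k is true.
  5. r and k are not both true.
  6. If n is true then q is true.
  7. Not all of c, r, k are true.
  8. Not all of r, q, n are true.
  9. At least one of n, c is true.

n: False; c: True; r: False; q: True; k: False

  (1) {r, k}: 0 true — at most one ✓
  (2) {k, n, r}: 0 true — none ✓
  (3) {k, r, c, q}: 2/4 true — not all ✓
  (4) {n, r, c, k}: 1 true — at least one ✓
  (5) r=F, k=F — not both ✓
  (6) n=F ⇒ q: vacuous ✓
  (7) {c, r, k}: 1/3 true — not all ✓
  (8) {r, q, n}: 1/3 true — not all ✓
  (9) {n, c}: 1 true — at least one ✓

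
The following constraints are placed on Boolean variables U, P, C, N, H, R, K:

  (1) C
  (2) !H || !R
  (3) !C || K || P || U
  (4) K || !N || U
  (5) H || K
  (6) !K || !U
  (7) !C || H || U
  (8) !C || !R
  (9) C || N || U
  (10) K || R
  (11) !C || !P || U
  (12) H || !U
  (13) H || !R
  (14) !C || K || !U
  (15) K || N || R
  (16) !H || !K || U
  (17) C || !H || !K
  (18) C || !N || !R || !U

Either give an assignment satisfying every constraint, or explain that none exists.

The formula is unsatisfiable.

Case C = True:
  (!C || !R) forces R = False.
  (K || R) forces K = True.
  (!K || !U) forces U = False.
  (!C || H || U) forces H = True.
  Clause (!H || !K || U) is falsified — contradiction.
Case C = False:
  Clause (C) is falsified — contradiction.
Both cases fail, so the formula is unsatisfiable.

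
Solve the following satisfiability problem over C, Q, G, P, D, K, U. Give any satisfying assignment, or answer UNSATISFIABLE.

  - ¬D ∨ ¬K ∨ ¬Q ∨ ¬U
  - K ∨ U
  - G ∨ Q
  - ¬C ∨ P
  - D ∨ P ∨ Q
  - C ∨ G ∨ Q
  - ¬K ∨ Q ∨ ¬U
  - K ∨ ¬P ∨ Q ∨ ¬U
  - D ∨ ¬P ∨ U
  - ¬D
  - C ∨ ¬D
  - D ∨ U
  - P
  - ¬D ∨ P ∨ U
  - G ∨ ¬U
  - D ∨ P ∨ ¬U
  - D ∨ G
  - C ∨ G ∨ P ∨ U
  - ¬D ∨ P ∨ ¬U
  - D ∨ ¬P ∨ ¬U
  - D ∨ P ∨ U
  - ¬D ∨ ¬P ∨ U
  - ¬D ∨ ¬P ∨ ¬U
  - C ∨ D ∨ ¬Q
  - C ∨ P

Case P = True:
  (¬D) forces D = False.
  (D ∨ ¬P ∨ U) forces U = True.
  Clause (D ∨ ¬P ∨ ¬U) is falsified — contradiction.
Case P = False:
  Clause (P) is falsified — contradiction.
Both cases fail, so the formula is unsatisfiable.

No satisfying assignment exists.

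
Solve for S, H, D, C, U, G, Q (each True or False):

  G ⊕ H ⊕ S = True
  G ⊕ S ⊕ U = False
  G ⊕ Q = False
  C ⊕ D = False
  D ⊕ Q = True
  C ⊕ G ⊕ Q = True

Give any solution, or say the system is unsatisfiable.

S = True, H = False, D = True, C = True, U = True, G = False, Q = False

G ⊕ H ⊕ S = F ⊕ F ⊕ T = True ✓
G ⊕ S ⊕ U = F ⊕ T ⊕ T = False ✓
G ⊕ Q = F ⊕ F = False ✓
C ⊕ D = T ⊕ T = False ✓
D ⊕ Q = T ⊕ F = True ✓
C ⊕ G ⊕ Q = T ⊕ F ⊕ F = True ✓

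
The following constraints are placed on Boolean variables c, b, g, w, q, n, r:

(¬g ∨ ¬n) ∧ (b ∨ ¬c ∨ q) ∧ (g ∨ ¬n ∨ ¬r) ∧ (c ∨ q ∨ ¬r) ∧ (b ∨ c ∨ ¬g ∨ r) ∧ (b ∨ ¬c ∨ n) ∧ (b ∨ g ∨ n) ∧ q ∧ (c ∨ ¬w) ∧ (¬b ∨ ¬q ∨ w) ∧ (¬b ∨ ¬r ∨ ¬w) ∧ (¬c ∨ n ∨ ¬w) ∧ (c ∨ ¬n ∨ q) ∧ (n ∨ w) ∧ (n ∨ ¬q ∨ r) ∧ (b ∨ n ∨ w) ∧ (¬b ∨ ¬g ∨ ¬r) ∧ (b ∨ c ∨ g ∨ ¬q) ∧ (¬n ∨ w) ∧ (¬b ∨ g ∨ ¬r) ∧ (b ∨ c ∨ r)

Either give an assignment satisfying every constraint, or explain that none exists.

c = True, b = False, g = False, w = True, q = True, n = True, r = False

Unit clause (q) forces q = True.
Set c = True.
Set b = False.
  then (b ∨ ¬c ∨ n) forces n = True.
  then (¬n ∨ w) forces w = True.
  then (¬g ∨ ¬n) forces g = False.
  then (g ∨ ¬n ∨ ¬r) forces r = False.
All clauses satisfied.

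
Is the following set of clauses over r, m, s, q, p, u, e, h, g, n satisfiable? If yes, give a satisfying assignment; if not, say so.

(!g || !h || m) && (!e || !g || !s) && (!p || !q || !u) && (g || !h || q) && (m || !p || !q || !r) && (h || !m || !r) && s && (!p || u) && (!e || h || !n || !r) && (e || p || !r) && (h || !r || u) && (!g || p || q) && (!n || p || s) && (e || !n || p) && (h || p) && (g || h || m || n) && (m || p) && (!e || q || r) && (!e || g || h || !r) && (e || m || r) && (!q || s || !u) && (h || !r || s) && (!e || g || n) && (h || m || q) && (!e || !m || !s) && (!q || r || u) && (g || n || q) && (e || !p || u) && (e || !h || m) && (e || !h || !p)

Unit clause (s) forces s = True.
Set r = False.
Try m = False:
  (m || p) forces p = True.
  (!p || u) forces u = True.
  (!p || !q || !u) forces q = False.
  (!e || q || r) forces e = False.
  clause (e || m || r) is falsified — backtrack.
So m = True.
  then (!e || !m || !s) forces e = False.
Set q = True.
  then (!q || r || u) forces u = True.
  then (!p || !q || !u) forces p = False.
  then (e || !n || p) forces n = False.
  then (h || p) forces h = True.
Set g = True.
All clauses satisfied.

r = False, m = True, s = True, q = True, p = False, u = True, e = False, h = True, g = True, n = False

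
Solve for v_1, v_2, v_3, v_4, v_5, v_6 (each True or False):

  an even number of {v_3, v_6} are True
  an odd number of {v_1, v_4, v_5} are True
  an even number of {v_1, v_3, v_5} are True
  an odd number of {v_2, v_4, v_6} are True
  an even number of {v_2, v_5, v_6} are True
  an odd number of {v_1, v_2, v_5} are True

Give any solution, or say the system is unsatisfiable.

v_1=F; v_2=F; v_3=T; v_4=F; v_5=T; v_6=T

{v_3, v_6}: 2 true → even ✓
{v_1, v_4, v_5}: 1 true → odd ✓
{v_1, v_3, v_5}: 2 true → even ✓
{v_2, v_4, v_6}: 1 true → odd ✓
{v_2, v_5, v_6}: 2 true → even ✓
{v_1, v_2, v_5}: 1 true → odd ✓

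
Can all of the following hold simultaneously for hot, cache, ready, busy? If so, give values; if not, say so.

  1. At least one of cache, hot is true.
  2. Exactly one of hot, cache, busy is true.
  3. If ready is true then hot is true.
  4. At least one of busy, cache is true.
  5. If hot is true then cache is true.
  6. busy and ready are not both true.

hot: False, cache: True, ready: False, busy: False

  (1) {cache, hot}: 1 true — at least one ✓
  (2) {hot, cache, busy}: 1 true — exactly one ✓
  (3) ready=F ⇒ hot: vacuous ✓
  (4) {busy, cache}: 1 true — at least one ✓
  (5) hot=F ⇒ cache: vacuous ✓
  (6) busy=F, ready=F — not both ✓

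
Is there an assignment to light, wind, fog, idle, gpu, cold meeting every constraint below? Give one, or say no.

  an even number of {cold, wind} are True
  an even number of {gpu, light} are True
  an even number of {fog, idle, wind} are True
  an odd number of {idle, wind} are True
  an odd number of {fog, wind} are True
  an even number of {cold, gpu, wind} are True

light = False, wind = False, fog = True, idle = True, gpu = False, cold = False

{cold, wind}: 0 true → even ✓
{gpu, light}: 0 true → even ✓
{fog, idle, wind}: 2 true → even ✓
{idle, wind}: 1 true → odd ✓
{fog, wind}: 1 true → odd ✓
{cold, gpu, wind}: 0 true → even ✓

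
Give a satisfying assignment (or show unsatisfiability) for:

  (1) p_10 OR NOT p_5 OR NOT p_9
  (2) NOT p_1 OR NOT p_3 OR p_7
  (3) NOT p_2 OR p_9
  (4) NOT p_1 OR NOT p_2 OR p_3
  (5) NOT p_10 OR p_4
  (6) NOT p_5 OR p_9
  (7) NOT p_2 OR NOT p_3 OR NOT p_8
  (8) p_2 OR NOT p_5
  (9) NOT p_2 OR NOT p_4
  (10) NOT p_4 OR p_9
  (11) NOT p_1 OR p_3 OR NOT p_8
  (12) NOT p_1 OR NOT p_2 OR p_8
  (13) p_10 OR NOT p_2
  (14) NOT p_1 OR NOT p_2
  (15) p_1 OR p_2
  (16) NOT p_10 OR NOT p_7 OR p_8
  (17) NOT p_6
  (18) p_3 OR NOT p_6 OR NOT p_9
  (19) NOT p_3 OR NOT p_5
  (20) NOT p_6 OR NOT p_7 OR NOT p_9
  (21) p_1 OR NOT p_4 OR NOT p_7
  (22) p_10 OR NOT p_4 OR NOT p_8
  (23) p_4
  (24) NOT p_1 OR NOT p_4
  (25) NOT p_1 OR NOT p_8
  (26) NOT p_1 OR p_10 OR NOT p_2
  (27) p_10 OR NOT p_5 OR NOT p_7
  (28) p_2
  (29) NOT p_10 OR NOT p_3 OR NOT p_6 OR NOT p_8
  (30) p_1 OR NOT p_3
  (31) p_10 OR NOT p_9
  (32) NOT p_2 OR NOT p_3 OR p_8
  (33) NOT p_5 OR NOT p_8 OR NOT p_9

Case p_4 = True:
  (NOT p_2 OR NOT p_4) forces p_2 = False.
  Clause (p_2) is falsified — contradiction.
Case p_4 = False:
  Clause (p_4) is falsified — contradiction.
Both cases fail, so the formula is unsatisfiable.

UNSATISFIABLE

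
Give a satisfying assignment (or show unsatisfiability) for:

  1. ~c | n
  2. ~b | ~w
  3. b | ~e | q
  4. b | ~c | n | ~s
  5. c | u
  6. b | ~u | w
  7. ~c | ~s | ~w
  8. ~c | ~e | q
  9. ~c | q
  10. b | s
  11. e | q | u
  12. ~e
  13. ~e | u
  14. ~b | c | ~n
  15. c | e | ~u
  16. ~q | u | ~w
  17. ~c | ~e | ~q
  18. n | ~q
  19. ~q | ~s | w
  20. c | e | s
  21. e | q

Unit clause (~e) forces e = False.
In (e | q) only q is left, so q = True.
In (n | ~q) only n is left, so n = True.
Try b = False:
  (b | s) forces s = True.
  (~q | ~s | w) forces w = True.
  (~c | ~s | ~w) forces c = False.
  (c | u) forces u = True.
  clause (c | e | ~u) is falsified — backtrack.
So b = True.
  then (~b | ~w) forces w = False.
  then (~b | c | ~n) forces c = True.
  then (~q | ~s | w) forces s = False.
Set u = False.
All clauses satisfied.

b = True, n = True, q = True, w = False, s = False, c = True, e = False, u = False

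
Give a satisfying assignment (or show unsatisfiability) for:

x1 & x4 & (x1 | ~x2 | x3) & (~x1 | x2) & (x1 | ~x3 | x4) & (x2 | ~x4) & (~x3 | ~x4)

Unit clause (x1) forces x1 = True.
Unit clause (x4) forces x4 = True.
In (~x1 | x2) only x2 is left, so x2 = True.
In (~x3 | ~x4) only ~x3 is left, so x3 = False.
Check each clause:
  (x1): x1 holds.
  (x4): x4 holds.
  (x1 | ~x2 | x3): x1 holds.
  (~x1 | x2): x2 holds.
  (x1 | ~x3 | x4): x1 holds.
  (x2 | ~x4): x2 holds.
  (~x3 | ~x4): ~x3 holds.
All clauses satisfied.

x1 = True, x2 = True, x3 = False, x4 = True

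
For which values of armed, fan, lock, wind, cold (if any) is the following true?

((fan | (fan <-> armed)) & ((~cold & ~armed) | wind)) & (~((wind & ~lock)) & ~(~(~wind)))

armed=F; fan=T; lock=F; wind=F; cold=F

  (fan | (fan <-> armed)) & ((~cold & ~armed) | wind) = True
    fan | (fan <-> armed) = True
      fan <-> armed = False
    (~cold & ~armed) | wind = True
      ~cold & ~armed = True
        ~cold = True
        ~armed = True
  ~((wind & ~lock)) & ~(~(~wind)) = True
    ~((wind & ~lock)) = True
      wind & ~lock = False
        ~lock = True
    ~(~(~wind)) = True
      ~(~wind) = False
        ~wind = True
Both conjuncts True, so the formula holds.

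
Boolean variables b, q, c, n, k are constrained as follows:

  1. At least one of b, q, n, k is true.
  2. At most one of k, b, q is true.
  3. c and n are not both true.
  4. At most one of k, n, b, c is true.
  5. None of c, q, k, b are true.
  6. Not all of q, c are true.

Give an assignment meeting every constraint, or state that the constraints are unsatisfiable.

b=F; q=F; c=F; n=T; k=F

  (1) {b, q, n, k}: 1 true — at least one ✓
  (2) {k, b, q}: 0 true — at most one ✓
  (3) c=F, n=T — not both ✓
  (4) {k, n, b, c}: 1 true — at most one ✓
  (5) {c, q, k, b}: 0 true — none ✓
  (6) {q, c}: 0/2 true — not all ✓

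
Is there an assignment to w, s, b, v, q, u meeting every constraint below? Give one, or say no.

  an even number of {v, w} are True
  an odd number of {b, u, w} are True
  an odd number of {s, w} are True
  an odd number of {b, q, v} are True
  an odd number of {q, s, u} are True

w = False, s = True, b = True, v = False, q = False, u = False

{v, w}: 0 true → even ✓
{b, u, w}: 1 true → odd ✓
{s, w}: 1 true → odd ✓
{b, q, v}: 1 true → odd ✓
{q, s, u}: 1 true → odd ✓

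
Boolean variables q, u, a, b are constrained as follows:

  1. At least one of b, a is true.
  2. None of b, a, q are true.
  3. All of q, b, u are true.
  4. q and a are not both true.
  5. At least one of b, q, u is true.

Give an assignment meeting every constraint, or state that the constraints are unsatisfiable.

Case q = True:
  Constraint (2) is violated (q=T) — contradiction.
Case q = False:
  Constraint (3) is violated (q=F) — contradiction.
Both cases fail — unsatisfiable.

Unsatisfiable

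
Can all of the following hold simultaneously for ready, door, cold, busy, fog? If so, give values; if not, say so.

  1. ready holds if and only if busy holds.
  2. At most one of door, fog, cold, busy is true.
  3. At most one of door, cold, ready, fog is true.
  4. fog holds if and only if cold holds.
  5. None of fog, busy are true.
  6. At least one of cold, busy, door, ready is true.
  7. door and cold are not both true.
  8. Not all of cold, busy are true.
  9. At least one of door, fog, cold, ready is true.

ready=F, door=T, cold=F, busy=F, fog=F

  (1) ready=F, busy=F — same ✓
  (2) {door, fog, cold, busy}: 1 true — at most one ✓
  (3) {door, cold, ready, fog}: 1 true — at most one ✓
  (4) fog=F, cold=F — same ✓
  (5) {fog, busy}: 0 true — none ✓
  (6) {cold, busy, door, ready}: 1 true — at least one ✓
  (7) door=T, cold=F — not both ✓
  (8) {cold, busy}: 0/2 true — not all ✓
  (9) {door, fog, cold, ready}: 1 true — at least one ✓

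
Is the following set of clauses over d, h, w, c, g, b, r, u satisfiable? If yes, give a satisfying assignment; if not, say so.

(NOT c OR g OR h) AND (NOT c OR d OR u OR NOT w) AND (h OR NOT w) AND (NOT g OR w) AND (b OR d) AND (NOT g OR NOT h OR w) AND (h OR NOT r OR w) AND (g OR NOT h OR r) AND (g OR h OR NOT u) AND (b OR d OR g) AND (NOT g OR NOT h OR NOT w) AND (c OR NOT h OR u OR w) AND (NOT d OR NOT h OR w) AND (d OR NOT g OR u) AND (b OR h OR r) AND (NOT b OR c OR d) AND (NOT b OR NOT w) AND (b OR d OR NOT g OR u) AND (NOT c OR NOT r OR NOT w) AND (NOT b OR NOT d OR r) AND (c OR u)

Set d = False.
  then (b OR d) forces b = True.
  then (NOT b OR c OR d) forces c = True.
  then (NOT b OR NOT w) forces w = False.
  then (NOT g OR w) forces g = False.
  then (NOT c OR g OR h) forces h = True.
  then (g OR NOT h OR r) forces r = True.
Set u = False.
All clauses satisfied.

d = False, h = True, w = False, c = True, g = False, b = True, r = True, u = False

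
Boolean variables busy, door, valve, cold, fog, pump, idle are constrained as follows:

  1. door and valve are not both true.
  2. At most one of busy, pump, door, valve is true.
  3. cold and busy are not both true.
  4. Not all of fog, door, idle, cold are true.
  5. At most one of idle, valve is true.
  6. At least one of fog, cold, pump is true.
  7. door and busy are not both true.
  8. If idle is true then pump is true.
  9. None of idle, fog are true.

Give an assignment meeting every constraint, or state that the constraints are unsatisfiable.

busy = False; door = False; valve = False; cold = True; fog = False; pump = True; idle = False

  (1) door=F, valve=F — not both ✓
  (2) {busy, pump, door, valve}: 1 true — at most one ✓
  (3) cold=T, busy=F — not both ✓
  (4) {fog, door, idle, cold}: 1/4 true — not all ✓
  (5) {idle, valve}: 0 true — at most one ✓
  (6) {fog, cold, pump}: 2 true — at least one ✓
  (7) door=F, busy=F — not both ✓
  (8) idle=F ⇒ pump: vacuous ✓
  (9) {idle, fog}: 0 true — none ✓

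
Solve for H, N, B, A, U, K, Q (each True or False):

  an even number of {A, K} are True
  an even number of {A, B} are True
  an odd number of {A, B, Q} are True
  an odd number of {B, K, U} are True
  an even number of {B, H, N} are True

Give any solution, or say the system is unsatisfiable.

H = False; N = True; B = True; A = True; U = True; K = True; Q = True

{A, K}: 2 true → even ✓
{A, B}: 2 true → even ✓
{A, B, Q}: 3 true → odd ✓
{B, K, U}: 3 true → odd ✓
{B, H, N}: 2 true → even ✓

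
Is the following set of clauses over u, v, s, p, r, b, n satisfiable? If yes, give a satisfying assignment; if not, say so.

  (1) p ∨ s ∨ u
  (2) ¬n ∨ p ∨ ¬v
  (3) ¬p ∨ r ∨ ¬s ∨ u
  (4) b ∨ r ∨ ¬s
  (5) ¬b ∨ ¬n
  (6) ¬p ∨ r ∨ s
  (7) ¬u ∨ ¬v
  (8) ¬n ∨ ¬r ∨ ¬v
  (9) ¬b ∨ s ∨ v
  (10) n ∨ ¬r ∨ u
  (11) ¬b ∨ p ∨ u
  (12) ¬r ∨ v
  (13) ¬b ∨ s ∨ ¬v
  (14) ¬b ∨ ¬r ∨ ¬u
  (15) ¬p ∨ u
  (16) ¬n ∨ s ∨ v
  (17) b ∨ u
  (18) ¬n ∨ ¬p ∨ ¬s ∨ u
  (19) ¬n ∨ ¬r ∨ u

Try u = False:
  (¬p ∨ u) forces p = False.
  (p ∨ s ∨ u) forces s = True.
  (¬b ∨ p ∨ u) forces b = False.
  clause (b ∨ u) is falsified — backtrack.
So u = True.
  then (¬u ∨ ¬v) forces v = False.
  then (¬r ∨ v) forces r = False.
Set s = True.
  then (b ∨ r ∨ ¬s) forces b = True.
  then (¬b ∨ ¬n) forces n = False.
Set p = True.
All clauses satisfied.

u: True, v: False, s: True, p: True, r: False, b: True, n: False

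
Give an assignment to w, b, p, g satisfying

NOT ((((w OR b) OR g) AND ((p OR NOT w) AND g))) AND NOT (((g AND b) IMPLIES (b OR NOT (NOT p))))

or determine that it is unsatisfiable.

The conjunct NOT (((g AND b) IMPLIES (b OR NOT (NOT p)))) is unsatisfiable on its own:
  b=F, p=F, g=F: evaluates to False.
  b=F, p=F, g=T: evaluates to False.
  b=F, p=T, g=F: evaluates to False.
  b=F, p=T, g=T: evaluates to False.
  b=T, p=F, g=F: evaluates to False.
  b=T, p=F, g=T: evaluates to False.
  b=T, p=T, g=F: evaluates to False.
  b=T, p=T, g=T: evaluates to False.
So the whole conjunction is unsatisfiable.

UNSATISFIABLE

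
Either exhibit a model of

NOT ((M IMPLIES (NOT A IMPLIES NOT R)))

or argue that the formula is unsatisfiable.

A = False, R = True, M = True

  NOT ((M IMPLIES (NOT A IMPLIES NOT R))) = True
    M IMPLIES (NOT A IMPLIES NOT R) = False
      NOT A IMPLIES NOT R = False
        NOT A = True
        NOT R = False
The formula evaluates to True.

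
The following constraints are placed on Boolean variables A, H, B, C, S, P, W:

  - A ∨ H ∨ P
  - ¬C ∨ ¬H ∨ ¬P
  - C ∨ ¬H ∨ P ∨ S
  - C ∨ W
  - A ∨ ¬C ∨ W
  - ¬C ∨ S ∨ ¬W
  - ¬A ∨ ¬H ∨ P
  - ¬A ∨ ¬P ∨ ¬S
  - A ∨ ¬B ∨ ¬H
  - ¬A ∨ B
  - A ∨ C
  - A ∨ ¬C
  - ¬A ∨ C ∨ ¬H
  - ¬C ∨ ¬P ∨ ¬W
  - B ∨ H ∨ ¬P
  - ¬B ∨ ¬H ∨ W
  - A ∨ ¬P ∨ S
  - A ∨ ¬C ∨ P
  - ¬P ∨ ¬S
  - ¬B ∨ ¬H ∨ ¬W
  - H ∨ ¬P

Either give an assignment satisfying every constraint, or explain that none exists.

A = True, H = False, B = True, C = False, S = False, P = False, W = True

Try A = False:
  (A ∨ C) forces C = True.
  clause (A ∨ ¬C) is falsified — backtrack.
So A = True.
  then (¬A ∨ B) forces B = True.
Try H = True:
  (¬A ∨ ¬H ∨ P) forces P = True.
  (¬C ∨ ¬H ∨ ¬P) forces C = False.
  clause (¬A ∨ C ∨ ¬H) is falsified — backtrack.
So H = False.
  then (H ∨ ¬P) forces P = False.
Set C = False.
  then (C ∨ W) forces W = True.
Set S = False.
All clauses satisfied.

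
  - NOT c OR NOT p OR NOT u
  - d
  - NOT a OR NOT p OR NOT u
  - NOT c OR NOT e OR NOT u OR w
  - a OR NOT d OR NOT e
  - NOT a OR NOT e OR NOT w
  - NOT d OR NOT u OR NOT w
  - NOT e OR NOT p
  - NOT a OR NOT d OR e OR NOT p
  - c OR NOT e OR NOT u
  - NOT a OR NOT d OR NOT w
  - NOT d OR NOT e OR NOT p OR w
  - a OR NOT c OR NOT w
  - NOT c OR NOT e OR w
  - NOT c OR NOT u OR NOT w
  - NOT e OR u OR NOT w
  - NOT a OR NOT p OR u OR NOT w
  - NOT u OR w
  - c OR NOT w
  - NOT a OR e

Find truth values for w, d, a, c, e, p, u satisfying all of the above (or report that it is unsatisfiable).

w = False, d = True, a = False, c = False, e = False, p = True, u = False

Unit clause (d) forces d = True.
Try w = True:
  (NOT d OR NOT u OR NOT w) forces u = False.
  (NOT a OR NOT d OR NOT w) forces a = False.
  (a OR NOT d OR NOT e) forces e = False.
  (a OR NOT c OR NOT w) forces c = False.
  clause (c OR NOT w) is falsified — backtrack.
So w = False.
  then (NOT u OR w) forces u = False.
Set a = False.
  then (a OR NOT d OR NOT e) forces e = False.
Set c = False.
Set p = True.
All clauses satisfied.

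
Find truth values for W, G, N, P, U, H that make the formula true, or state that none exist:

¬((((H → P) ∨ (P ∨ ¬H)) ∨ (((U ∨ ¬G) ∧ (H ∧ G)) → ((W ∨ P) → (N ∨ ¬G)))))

W = True; G = True; N = False; P = False; U = True; H = True

  ¬((((H → P) ∨ (P ∨ ¬H)) ∨ (((U ∨ ¬G) ∧ (H ∧ G)) → ((W ∨ P) → (N ∨ ¬G))))) = True
    ((H → P) ∨ (P ∨ ¬H)) ∨ (((U ∨ ¬G) ∧ (H ∧ G)) → ((W ∨ P) → (N ∨ ¬G))) = False
      (H → P) ∨ (P ∨ ¬H) = False
        H → P = False
        P ∨ ¬H = False
          ¬H = False
      ((U ∨ ¬G) ∧ (H ∧ G)) → ((W ∨ P) → (N ∨ ¬G)) = False
        (U ∨ ¬G) ∧ (H ∧ G) = True
          U ∨ ¬G = True
            ¬G = False
          H ∧ G = True
        (W ∨ P) → (N ∨ ¬G) = False
          W ∨ P = True
          N ∨ ¬G = False
            ¬G = False
The formula evaluates to True.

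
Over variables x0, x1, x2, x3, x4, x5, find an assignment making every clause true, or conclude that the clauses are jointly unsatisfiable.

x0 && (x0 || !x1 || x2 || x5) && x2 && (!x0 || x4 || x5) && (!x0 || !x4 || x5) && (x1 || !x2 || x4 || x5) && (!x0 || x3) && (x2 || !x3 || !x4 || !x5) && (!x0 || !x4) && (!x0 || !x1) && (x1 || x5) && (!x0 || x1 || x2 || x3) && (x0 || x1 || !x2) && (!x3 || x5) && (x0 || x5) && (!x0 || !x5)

No satisfying assignment exists.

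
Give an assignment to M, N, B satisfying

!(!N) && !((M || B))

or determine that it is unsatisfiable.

M=F; N=T; B=F

  !(!N) = True
    !N = False
  !((M || B)) = True
    M || B = False
Both conjuncts True, so the formula holds.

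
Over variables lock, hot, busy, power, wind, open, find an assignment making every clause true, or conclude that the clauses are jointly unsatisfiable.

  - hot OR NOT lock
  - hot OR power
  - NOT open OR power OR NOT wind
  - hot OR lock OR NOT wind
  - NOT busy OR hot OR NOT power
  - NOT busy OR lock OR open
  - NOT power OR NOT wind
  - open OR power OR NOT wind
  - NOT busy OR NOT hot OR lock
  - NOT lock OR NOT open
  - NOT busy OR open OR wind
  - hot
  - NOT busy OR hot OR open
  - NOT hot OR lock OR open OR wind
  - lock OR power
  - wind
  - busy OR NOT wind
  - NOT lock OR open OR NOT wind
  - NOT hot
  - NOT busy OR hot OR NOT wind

Case hot = True:
  Clause (NOT hot) is falsified — contradiction.
Case hot = False:
  Clause (hot) is falsified — contradiction.
Both cases fail, so the formula is unsatisfiable.

Unsatisfiable — no assignment works.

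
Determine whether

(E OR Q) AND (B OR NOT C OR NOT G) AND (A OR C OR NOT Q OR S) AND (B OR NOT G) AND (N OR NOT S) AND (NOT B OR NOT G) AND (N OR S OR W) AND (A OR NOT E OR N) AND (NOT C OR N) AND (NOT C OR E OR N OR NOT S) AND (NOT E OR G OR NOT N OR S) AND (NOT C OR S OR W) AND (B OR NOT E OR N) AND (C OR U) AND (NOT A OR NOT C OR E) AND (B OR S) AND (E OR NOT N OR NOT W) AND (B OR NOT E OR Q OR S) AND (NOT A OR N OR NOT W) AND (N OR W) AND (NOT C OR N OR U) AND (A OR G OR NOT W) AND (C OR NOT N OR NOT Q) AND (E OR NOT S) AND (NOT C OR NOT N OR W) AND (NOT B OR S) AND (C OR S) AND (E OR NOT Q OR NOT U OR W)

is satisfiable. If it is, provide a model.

A=T, U=T, E=T, W=F, S=T, B=F, C=F, N=T, G=F, Q=F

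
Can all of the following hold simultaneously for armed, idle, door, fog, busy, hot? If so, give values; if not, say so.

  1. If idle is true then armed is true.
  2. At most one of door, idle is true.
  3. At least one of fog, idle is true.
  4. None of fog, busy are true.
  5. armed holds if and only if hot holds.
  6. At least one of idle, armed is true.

armed = True, idle = True, door = False, fog = False, busy = False, hot = True

  (1) idle=T ⇒ armed: T ✓
  (2) {door, idle}: 1 true — at most one ✓
  (3) {fog, idle}: 1 true — at least one ✓
  (4) {fog, busy}: 0 true — none ✓
  (5) armed=T, hot=T — same ✓
  (6) {idle, armed}: 2 true — at least one ✓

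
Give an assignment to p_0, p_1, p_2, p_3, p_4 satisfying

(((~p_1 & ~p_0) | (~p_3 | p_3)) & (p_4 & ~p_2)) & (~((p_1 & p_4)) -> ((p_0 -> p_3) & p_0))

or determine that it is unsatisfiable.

p_0 = True; p_1 = True; p_2 = False; p_3 = True; p_4 = True

  ((~p_1 & ~p_0) | (~p_3 | p_3)) & (p_4 & ~p_2) = True
    (~p_1 & ~p_0) | (~p_3 | p_3) = True
      ~p_1 & ~p_0 = False
        ~p_1 = False
        ~p_0 = False
      ~p_3 | p_3 = True
        ~p_3 = False
    p_4 & ~p_2 = True
      ~p_2 = True
  ~((p_1 & p_4)) -> ((p_0 -> p_3) & p_0) = True
    ~((p_1 & p_4)) = False
      p_1 & p_4 = True
    (p_0 -> p_3) & p_0 = True
      p_0 -> p_3 = True
Both conjuncts True, so the formula holds.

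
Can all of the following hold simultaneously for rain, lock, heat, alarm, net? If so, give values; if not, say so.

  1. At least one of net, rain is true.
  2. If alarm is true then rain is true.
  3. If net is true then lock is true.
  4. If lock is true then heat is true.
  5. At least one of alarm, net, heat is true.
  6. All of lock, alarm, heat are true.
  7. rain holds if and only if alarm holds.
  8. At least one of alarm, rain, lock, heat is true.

rain: True, lock: True, heat: True, alarm: True, net: True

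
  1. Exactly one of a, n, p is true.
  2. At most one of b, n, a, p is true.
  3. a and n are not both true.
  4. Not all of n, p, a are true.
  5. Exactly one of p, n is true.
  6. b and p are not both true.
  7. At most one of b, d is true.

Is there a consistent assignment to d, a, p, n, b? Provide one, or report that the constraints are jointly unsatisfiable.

d=F, a=F, p=F, n=T, b=F

  (1) {a, n, p}: 1 true — exactly one ✓
  (2) {b, n, a, p}: 1 true — at most one ✓
  (3) a=F, n=T — not both ✓
  (4) {n, p, a}: 1/3 true — not all ✓
  (5) {p, n}: 1 true — exactly one ✓
  (6) b=F, p=F — not both ✓
  (7) {b, d}: 0 true — at most one ✓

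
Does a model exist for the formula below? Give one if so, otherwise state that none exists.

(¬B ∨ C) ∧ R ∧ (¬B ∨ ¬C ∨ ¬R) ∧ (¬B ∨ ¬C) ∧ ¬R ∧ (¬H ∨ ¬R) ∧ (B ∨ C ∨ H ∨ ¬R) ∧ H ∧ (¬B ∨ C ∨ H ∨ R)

Case R = True:
  Clause (¬R) is falsified — contradiction.
Case R = False:
  Clause (R) is falsified — contradiction.
Both cases fail, so the formula is unsatisfiable.

UNSATISFIABLE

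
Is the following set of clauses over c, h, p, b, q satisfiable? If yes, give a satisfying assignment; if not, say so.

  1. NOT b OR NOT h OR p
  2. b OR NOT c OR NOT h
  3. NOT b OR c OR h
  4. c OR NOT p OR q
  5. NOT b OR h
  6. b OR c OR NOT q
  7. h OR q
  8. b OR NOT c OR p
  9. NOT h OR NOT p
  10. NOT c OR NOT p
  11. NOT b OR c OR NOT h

c: False, h: True, p: False, b: False, q: False

Set c = False.
Try h = False:
  (NOT b OR c OR h) forces b = False.
  (b OR c OR NOT q) forces q = False.
  clause (h OR q) is falsified — backtrack.
So h = True.
  then (NOT h OR NOT p) forces p = False.
  then (NOT b OR c OR NOT h) forces b = False.
  then (b OR c OR NOT q) forces q = False.
All clauses satisfied.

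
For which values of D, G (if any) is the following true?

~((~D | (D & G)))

D=T, G=F

  ~((~D | (D & G))) = True
    ~D | (D & G) = False
      ~D = False
      D & G = False
The formula evaluates to True.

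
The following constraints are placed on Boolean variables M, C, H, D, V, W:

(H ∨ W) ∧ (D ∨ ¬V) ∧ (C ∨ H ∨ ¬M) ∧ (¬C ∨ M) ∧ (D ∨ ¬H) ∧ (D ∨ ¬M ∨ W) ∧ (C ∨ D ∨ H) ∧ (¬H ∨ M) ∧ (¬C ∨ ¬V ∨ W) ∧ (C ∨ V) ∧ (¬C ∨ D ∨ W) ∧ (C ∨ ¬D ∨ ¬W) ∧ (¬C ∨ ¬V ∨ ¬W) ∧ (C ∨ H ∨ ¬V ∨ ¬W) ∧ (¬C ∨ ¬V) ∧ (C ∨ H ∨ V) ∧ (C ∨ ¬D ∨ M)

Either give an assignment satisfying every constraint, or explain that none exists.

M = True; C = True; H = False; D = False; V = False; W = True

Try M = False:
  (¬C ∨ M) forces C = False.
  (¬H ∨ M) forces H = False.
  (H ∨ W) forces W = True.
  (C ∨ D ∨ H) forces D = True.
  clause (C ∨ ¬D ∨ ¬W) is falsified — backtrack.
So M = True.
Set C = True.
  then (¬C ∨ ¬V) forces V = False.
Set H = False.
  then (H ∨ W) forces W = True.
Set D = False.
All clauses satisfied.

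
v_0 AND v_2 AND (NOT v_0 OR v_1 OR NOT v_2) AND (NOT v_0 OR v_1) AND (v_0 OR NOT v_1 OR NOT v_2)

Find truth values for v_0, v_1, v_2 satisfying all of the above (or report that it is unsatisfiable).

v_0: True, v_1: True, v_2: True

Unit clause (v_0) forces v_0 = True.
Unit clause (v_2) forces v_2 = True.
In (NOT v_0 OR v_1 OR NOT v_2) only v_1 is left, so v_1 = True.
Check each clause:
  (v_0): v_0 holds.
  (v_2): v_2 holds.
  (NOT v_0 OR v_1 OR NOT v_2): v_1 holds.
  (NOT v_0 OR v_1): v_1 holds.
  (v_0 OR NOT v_1 OR NOT v_2): v_0 holds.
All clauses satisfied.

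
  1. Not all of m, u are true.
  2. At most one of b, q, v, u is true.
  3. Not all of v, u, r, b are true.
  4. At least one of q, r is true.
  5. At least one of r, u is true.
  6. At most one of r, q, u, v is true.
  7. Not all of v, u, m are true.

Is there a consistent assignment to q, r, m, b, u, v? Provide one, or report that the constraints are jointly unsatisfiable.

q=F, r=T, m=F, b=T, u=F, v=F

  (1) {m, u}: 0/2 true — not all ✓
  (2) {b, q, v, u}: 1 true — at most one ✓
  (3) {v, u, r, b}: 2/4 true — not all ✓
  (4) {q, r}: 1 true — at least one ✓
  (5) {r, u}: 1 true — at least one ✓
  (6) {r, q, u, v}: 1 true — at most one ✓
  (7) {v, u, m}: 0/3 true — not all ✓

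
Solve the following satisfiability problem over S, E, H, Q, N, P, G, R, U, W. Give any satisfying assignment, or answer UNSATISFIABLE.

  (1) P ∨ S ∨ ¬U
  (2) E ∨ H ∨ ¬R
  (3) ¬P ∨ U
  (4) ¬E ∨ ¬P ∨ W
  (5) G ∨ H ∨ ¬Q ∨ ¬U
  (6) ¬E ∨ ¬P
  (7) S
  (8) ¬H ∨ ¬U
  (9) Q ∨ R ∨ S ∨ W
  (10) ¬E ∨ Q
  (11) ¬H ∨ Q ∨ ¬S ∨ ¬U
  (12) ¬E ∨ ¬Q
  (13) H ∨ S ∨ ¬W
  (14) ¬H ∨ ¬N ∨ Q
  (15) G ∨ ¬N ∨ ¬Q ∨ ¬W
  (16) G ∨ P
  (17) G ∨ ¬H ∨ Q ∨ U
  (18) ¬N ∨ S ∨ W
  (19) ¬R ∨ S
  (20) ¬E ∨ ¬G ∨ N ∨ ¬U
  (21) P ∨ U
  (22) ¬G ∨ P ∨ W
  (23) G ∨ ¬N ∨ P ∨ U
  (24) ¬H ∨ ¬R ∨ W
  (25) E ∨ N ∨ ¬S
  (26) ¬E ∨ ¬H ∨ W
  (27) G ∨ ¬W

S = True, E = False, H = False, Q = False, N = True, P = True, G = False, R = False, U = True, W = False

Unit clause (S) forces S = True.
Try E = True:
  (¬E ∨ ¬P) forces P = False.
  (¬E ∨ Q) forces Q = True.
  clause (¬E ∨ ¬Q) is falsified — backtrack.
So E = False.
  then (E ∨ N ∨ ¬S) forces N = True.
Set H = False.
  then (E ∨ H ∨ ¬R) forces R = False.
Set Q = False.
Set P = True.
  then (¬P ∨ U) forces U = True.
Set G = False.
  then (G ∨ ¬W) forces W = False.
All clauses satisfied.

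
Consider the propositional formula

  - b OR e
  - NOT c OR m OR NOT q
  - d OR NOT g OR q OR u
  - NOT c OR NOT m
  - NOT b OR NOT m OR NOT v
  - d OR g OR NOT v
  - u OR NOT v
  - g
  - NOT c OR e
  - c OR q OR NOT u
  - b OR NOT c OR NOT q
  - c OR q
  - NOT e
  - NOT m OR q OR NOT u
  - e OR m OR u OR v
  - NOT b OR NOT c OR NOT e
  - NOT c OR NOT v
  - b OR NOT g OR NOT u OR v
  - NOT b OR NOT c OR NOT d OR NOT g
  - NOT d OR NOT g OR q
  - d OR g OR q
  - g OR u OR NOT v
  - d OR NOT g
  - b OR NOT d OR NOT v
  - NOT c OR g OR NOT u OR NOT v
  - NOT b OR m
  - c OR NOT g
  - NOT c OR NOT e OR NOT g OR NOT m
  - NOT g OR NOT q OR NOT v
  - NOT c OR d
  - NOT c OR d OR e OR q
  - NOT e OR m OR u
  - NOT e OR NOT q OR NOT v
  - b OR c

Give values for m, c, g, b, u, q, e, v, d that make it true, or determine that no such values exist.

UNSATISFIABLE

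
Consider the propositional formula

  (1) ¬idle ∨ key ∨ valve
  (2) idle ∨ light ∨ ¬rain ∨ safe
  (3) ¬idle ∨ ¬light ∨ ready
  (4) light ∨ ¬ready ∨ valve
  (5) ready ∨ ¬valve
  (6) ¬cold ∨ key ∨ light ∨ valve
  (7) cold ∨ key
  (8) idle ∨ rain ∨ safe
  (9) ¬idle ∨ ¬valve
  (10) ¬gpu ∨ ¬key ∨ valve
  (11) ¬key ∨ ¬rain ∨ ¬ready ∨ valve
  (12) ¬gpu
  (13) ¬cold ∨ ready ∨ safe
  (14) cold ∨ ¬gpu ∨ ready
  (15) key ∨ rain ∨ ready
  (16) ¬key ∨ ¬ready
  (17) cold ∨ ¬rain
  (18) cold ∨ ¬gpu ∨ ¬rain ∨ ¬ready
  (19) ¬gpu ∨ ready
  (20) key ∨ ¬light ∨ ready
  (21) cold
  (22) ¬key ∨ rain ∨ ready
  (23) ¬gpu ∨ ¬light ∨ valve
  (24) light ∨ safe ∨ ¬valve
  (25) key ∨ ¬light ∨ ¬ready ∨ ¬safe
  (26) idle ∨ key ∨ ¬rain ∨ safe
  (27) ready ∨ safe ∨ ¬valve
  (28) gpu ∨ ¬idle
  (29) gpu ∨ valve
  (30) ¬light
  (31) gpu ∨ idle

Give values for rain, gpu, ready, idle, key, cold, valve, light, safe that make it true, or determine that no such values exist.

No satisfying assignment exists.

Case gpu = True:
  Clause (¬gpu) is falsified — contradiction.
Case gpu = False:
  (cold) forces cold = True.
  (gpu ∨ ¬idle) forces idle = False.
  Clause (gpu ∨ idle) is falsified — contradiction.
Both cases fail, so the formula is unsatisfiable.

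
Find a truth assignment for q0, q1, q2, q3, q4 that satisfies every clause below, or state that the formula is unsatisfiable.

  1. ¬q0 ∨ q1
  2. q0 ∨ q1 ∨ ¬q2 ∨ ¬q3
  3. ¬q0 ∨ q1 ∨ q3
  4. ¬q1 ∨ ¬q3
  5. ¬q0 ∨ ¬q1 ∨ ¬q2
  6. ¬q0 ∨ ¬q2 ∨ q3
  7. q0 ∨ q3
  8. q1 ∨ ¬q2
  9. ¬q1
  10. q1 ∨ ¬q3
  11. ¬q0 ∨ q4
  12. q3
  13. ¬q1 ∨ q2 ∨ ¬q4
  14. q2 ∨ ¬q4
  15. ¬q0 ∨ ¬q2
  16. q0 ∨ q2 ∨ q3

Case q3 = True:
  (¬q1 ∨ ¬q3) forces q1 = False.
  Clause (q1 ∨ ¬q3) is falsified — contradiction.
Case q3 = False:
  Clause (q3) is falsified — contradiction.
Both cases fail, so the formula is unsatisfiable.

Unsatisfiable — no assignment works.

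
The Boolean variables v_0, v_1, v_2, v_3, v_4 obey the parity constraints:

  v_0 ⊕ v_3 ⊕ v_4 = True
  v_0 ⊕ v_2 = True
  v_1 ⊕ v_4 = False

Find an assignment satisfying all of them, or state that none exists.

v_0=F, v_1=F, v_2=T, v_3=T, v_4=F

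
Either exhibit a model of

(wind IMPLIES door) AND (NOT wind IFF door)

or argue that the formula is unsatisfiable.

wind = False; door = True

  wind IMPLIES door = True
  NOT wind IFF door = True
    NOT wind = True
Both conjuncts True, so the formula holds.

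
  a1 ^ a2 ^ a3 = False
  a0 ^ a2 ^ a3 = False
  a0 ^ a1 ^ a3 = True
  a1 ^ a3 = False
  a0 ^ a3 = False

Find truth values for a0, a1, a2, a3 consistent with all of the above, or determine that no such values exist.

a0 = True, a1 = True, a2 = False, a3 = True

a1 ^ a2 ^ a3 = T ^ F ^ T = False ✓
a0 ^ a2 ^ a3 = T ^ F ^ T = False ✓
a0 ^ a1 ^ a3 = T ^ T ^ T = True ✓
a1 ^ a3 = T ^ T = False ✓
a0 ^ a3 = T ^ T = False ✓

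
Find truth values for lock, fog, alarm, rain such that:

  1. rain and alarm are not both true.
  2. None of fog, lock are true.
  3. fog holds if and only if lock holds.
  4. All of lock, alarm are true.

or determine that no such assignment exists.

Unsatisfiable

Case lock = True:
  Constraint (2) is violated (lock=T) — contradiction.
Case lock = False:
  Constraint (4) is violated (lock=F) — contradiction.
Both cases fail — unsatisfiable.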